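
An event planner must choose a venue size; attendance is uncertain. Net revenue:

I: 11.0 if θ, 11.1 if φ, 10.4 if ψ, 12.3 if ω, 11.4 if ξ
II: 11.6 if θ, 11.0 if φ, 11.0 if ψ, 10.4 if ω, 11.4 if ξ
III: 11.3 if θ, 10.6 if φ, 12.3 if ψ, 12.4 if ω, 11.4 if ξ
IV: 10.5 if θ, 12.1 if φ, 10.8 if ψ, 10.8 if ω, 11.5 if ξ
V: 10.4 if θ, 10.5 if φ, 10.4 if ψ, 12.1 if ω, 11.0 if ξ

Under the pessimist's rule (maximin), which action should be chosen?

Row minima: I=10.4, II=10.4, III=10.6, IV=10.5, V=10.4
Best worst-case = 10.6 → III.

III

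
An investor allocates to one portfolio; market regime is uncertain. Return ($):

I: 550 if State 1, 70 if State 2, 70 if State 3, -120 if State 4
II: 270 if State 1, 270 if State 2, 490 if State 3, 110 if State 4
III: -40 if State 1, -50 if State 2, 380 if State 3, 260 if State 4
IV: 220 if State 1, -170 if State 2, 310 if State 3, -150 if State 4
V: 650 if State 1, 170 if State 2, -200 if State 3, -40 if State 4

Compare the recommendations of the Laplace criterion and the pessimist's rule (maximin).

laplace → II; maximin → II (agree)

Row averages: I=142.5, II=285, III=137.5, IV=52.5, V=145
Highest average = 285 → II.
Row minima: I=-120, II=110, III=-50, IV=-170, V=-200
Best worst-case = 110 → II.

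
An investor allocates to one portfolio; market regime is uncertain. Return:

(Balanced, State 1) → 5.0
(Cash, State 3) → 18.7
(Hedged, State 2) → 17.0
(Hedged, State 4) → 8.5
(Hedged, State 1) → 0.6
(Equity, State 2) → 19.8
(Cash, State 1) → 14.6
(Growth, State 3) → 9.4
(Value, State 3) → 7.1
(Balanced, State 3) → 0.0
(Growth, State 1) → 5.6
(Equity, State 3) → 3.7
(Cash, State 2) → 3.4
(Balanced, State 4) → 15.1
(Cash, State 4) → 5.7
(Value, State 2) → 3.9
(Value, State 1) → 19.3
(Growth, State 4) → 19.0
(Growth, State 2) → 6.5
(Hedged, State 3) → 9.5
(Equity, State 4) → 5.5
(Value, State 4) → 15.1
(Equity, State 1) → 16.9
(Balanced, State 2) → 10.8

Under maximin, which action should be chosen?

Growth

Row minima: Growth=5.6, Hedged=0.6, Cash=3.4, Value=3.9, Balanced=0.0, Equity=3.7
Best worst-case = 5.6 → Growth.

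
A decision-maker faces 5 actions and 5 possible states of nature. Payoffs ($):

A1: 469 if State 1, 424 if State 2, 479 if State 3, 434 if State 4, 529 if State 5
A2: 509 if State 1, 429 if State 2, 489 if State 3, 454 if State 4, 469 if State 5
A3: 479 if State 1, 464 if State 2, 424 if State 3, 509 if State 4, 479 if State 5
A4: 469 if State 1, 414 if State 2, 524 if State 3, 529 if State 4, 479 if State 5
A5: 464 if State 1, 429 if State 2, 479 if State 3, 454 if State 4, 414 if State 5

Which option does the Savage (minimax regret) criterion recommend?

A4

Column bests: State 1=509, State 2=464, State 3=524, State 4=529, State 5=529.
A1 regrets: 40, 40, 45, 95, 0 → max 95
A2 regrets: 0, 35, 35, 75, 60 → max 75
A3 regrets: 30, 0, 100, 20, 50 → max 100
A4 regrets: 40, 50, 0, 0, 50 → max 50
A5 regrets: 45, 35, 45, 75, 115 → max 115
Smallest max regret = 50 → A4.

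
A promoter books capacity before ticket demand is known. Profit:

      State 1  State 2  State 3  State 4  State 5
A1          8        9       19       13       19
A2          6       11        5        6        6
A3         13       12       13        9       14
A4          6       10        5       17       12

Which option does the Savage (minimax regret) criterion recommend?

A1

Column bests: State 1=13, State 2=12, State 3=19, State 4=17, State 5=19.
A1 regrets: 5, 3, 0, 4, 0 → max 5
A2 regrets: 7, 1, 14, 11, 13 → max 14
A3 regrets: 0, 0, 6, 8, 5 → max 8
A4 regrets: 7, 2, 14, 0, 7 → max 14
Smallest max regret = 5 → A1.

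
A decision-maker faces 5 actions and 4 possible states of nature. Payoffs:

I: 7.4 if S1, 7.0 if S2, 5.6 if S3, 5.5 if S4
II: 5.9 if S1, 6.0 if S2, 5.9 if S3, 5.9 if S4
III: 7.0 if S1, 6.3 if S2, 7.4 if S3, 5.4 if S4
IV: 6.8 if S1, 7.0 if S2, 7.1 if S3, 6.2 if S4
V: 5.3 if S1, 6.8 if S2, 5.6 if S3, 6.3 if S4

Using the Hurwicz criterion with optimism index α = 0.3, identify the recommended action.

I: 0.3·7.4 + 0.7·5.5 = 6.07
II: 0.3·6.0 + 0.7·5.9 = 5.93
III: 0.3·7.4 + 0.7·5.4 = 6
IV: 0.3·7.1 + 0.7·6.2 = 6.47
V: 0.3·6.8 + 0.7·5.3 = 5.75
Highest Hurwicz score = 6.47 → IV.

IV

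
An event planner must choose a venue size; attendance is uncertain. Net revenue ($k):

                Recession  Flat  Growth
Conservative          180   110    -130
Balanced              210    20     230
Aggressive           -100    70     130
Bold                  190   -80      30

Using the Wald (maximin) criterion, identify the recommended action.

Balanced

Row minima: Conservative=-130, Balanced=20, Aggressive=-100, Bold=-80
Best worst-case = 20 → Balanced.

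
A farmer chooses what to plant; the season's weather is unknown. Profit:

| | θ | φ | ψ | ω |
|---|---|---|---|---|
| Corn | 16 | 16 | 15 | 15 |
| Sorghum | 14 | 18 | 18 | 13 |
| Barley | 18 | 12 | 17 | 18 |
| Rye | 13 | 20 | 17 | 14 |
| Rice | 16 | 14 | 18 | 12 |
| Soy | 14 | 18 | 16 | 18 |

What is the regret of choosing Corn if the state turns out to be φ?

Best payoff under φ is 20.
Regret = 20 − 16 = 4.

4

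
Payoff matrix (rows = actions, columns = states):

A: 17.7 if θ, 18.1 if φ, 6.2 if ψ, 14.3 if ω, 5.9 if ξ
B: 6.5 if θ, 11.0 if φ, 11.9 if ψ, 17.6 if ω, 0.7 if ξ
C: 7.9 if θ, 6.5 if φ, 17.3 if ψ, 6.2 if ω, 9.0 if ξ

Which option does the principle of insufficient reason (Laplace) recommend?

Row averages: A=12.44, B=9.54, C=9.38
Highest average = 12.44 → A.

A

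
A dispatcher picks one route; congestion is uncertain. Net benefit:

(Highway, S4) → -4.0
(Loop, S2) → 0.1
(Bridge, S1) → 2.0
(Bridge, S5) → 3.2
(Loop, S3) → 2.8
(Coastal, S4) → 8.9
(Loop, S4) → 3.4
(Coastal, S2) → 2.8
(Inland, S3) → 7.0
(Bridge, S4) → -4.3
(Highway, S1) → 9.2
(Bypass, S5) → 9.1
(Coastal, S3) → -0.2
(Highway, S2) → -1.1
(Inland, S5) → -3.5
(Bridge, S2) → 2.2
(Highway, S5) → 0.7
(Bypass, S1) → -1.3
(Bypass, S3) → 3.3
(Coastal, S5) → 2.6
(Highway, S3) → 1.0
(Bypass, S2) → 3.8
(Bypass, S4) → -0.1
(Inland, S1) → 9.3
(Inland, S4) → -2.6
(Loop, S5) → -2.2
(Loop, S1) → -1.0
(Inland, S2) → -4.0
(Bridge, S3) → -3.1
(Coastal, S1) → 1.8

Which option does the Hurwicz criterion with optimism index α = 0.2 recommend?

Inland: 0.2·9.3 + 0.8·(-4.0) = -1.34
Bridge: 0.2·3.2 + 0.8·(-4.3) = -2.8
Loop: 0.2·3.4 + 0.8·(-2.2) = -1.08
Bypass: 0.2·9.1 + 0.8·(-1.3) = 0.78
Highway: 0.2·9.2 + 0.8·(-4.0) = -1.36
Coastal: 0.2·8.9 + 0.8·(-0.2) = 1.62
Highest Hurwicz score = 1.62 → Coastal.

Coastal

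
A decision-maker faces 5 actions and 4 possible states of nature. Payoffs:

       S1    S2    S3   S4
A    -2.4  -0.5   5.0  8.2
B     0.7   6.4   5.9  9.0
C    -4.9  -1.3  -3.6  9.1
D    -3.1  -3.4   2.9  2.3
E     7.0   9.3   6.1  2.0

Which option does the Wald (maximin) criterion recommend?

Row minima: A=-2.4, B=0.7, C=-4.9, D=-3.4, E=2.0
Best worst-case = 2.0 → E.

E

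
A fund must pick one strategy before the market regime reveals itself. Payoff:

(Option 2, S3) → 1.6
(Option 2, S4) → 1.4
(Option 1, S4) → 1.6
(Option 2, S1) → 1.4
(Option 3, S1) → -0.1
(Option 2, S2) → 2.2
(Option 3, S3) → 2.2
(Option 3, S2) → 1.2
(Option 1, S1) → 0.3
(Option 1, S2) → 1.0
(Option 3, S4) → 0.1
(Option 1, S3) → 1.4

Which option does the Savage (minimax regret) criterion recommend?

Option 2

Column bests: S1=1.4, S2=2.2, S3=2.2, S4=1.6.
Option 1 regrets: 1.1, 1.2, 0.8, 0.0 → max 1.2
Option 2 regrets: 0.0, 0.0, 0.6, 0.2 → max 0.6
Option 3 regrets: 1.5, 1.0, 0.0, 1.5 → max 1.5
Smallest max regret = 0.6 → Option 2.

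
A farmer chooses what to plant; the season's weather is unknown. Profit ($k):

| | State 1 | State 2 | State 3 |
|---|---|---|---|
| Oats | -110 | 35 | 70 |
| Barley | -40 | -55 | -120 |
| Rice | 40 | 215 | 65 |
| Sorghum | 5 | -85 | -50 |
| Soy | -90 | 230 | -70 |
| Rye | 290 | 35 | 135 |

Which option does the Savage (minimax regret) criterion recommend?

Column bests: State 1=290, State 2=230, State 3=135.
Oats regrets: 400, 195, 65 → max 400
Barley regrets: 330, 285, 255 → max 330
Rice regrets: 250, 15, 70 → max 250
Sorghum regrets: 285, 315, 185 → max 315
Soy regrets: 380, 0, 205 → max 380
Rye regrets: 0, 195, 0 → max 195
Smallest max regret = 195 → Rye.

Rye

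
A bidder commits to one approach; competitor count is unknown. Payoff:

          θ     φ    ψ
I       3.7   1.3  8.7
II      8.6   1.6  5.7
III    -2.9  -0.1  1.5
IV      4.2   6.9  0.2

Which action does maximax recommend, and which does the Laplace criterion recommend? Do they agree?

Row maxima: I=8.7, II=8.6, III=1.5, IV=6.9
Best best-case = 8.7 → I.
Row averages: I=137/30, II=5.3, III=-0.5, IV=113/30
Highest average = 5.3 → II.

maximax → I; laplace → II (disagree)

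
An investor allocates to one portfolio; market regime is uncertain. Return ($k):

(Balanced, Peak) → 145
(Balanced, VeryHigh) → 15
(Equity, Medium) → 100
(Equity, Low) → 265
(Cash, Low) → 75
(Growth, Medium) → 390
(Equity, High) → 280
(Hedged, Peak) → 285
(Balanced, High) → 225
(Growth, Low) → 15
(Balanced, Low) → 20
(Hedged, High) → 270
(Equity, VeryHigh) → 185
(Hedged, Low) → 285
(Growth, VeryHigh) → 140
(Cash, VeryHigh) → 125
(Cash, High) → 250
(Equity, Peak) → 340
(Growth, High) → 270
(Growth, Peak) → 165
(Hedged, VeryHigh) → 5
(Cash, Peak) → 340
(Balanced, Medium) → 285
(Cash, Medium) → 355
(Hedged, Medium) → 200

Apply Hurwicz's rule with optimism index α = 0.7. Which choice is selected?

Hedged: 0.7·285 + 0.3·5 = 201
Growth: 0.7·390 + 0.3·15 = 277.5
Equity: 0.7·340 + 0.3·100 = 268
Balanced: 0.7·285 + 0.3·15 = 204
Cash: 0.7·355 + 0.3·75 = 271
Highest Hurwicz score = 277.5 → Growth.

Growth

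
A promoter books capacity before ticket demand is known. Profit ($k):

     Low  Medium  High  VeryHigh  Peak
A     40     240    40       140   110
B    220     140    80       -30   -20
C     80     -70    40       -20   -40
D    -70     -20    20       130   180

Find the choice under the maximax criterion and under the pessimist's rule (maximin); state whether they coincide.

maximax → A; maximin → A (agree)

Row maxima: A=240, B=220, C=80, D=180
Best best-case = 240 → A.
Row minima: A=40, B=-30, C=-70, D=-70
Best worst-case = 40 → A.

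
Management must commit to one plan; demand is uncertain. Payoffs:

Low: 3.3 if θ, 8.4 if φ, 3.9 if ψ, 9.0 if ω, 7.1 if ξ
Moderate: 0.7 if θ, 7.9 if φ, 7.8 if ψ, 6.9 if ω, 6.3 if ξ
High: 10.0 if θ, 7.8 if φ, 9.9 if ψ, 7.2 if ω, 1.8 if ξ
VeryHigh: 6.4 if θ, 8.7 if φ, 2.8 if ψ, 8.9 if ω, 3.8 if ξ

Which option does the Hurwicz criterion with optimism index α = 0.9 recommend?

High

Low: 0.9·9.0 + 0.1·3.3 = 8.43
Moderate: 0.9·7.9 + 0.1·0.7 = 7.18
High: 0.9·10.0 + 0.1·1.8 = 9.18
VeryHigh: 0.9·8.9 + 0.1·2.8 = 8.29
Highest Hurwicz score = 9.18 → High.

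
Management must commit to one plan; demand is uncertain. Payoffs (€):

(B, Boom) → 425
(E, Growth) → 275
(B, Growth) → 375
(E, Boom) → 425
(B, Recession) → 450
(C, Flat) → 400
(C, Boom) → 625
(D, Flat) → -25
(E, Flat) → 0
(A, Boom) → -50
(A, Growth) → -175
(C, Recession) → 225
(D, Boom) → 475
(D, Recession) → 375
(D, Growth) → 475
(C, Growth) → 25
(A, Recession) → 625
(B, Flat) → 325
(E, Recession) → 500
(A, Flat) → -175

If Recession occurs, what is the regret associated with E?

Best payoff under Recession is 625.
Regret = 625 − 500 = 125.

125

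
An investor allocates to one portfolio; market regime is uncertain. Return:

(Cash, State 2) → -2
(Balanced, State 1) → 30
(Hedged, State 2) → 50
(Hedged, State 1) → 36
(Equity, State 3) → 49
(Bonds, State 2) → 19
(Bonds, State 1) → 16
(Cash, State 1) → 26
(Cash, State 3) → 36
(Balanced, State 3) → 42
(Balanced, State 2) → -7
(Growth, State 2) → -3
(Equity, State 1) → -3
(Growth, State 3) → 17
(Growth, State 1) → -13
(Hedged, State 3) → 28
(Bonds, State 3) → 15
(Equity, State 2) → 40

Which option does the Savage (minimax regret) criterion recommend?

Column bests: State 1=36, State 2=50, State 3=49.
Bonds regrets: 20, 31, 34 → max 34
Balanced regrets: 6, 57, 7 → max 57
Hedged regrets: 0, 0, 21 → max 21
Growth regrets: 49, 53, 32 → max 53
Equity regrets: 39, 10, 0 → max 39
Cash regrets: 10, 52, 13 → max 52
Smallest max regret = 21 → Hedged.

Hedged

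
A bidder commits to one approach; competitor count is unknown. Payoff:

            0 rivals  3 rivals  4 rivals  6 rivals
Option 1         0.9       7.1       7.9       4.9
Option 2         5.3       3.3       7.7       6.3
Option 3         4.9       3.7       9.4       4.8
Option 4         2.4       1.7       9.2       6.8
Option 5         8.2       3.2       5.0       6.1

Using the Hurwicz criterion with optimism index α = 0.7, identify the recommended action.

Option 3

Option 1: 0.7·7.9 + 0.3·0.9 = 5.8
Option 2: 0.7·7.7 + 0.3·3.3 = 6.38
Option 3: 0.7·9.4 + 0.3·3.7 = 7.69
Option 4: 0.7·9.2 + 0.3·1.7 = 6.95
Option 5: 0.7·8.2 + 0.3·3.2 = 6.7
Highest Hurwicz score = 7.69 → Option 3.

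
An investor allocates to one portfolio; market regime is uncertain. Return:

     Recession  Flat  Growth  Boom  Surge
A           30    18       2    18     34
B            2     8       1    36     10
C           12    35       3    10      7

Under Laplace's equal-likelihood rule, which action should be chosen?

A

Row averages: A=20.4, B=11.4, C=13.4
Highest average = 20.4 → A.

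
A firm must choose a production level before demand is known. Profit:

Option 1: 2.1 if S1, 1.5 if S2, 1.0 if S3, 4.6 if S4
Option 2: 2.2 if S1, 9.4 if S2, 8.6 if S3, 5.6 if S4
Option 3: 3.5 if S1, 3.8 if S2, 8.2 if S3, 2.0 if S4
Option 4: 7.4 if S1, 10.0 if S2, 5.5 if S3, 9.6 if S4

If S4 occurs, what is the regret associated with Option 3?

Best payoff under S4 is 9.6.
Regret = 9.6 − 2.0 = 7.6.

7.6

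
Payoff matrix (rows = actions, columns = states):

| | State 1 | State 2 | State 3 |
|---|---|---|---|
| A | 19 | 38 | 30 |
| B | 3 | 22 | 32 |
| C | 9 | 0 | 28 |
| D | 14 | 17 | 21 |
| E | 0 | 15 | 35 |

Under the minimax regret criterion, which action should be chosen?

A

Column bests: State 1=19, State 2=38, State 3=35.
A regrets: 0, 0, 5 → max 5
B regrets: 16, 16, 3 → max 16
C regrets: 10, 38, 7 → max 38
D regrets: 5, 21, 14 → max 21
E regrets: 19, 23, 0 → max 23
Smallest max regret = 5 → A.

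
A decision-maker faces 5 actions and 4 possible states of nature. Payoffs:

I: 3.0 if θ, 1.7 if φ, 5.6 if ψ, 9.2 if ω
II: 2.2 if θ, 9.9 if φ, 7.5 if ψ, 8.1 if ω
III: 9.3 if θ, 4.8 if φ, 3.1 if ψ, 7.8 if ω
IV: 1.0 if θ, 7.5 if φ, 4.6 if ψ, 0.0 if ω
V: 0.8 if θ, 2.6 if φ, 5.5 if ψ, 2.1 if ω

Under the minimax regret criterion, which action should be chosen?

III

Column bests: θ=9.3, φ=9.9, ψ=7.5, ω=9.2.
I regrets: 6.3, 8.2, 1.9, 0.0 → max 8.2
II regrets: 7.1, 0.0, 0.0, 1.1 → max 7.1
III regrets: 0.0, 5.1, 4.4, 1.4 → max 5.1
IV regrets: 8.3, 2.4, 2.9, 9.2 → max 9.2
V regrets: 8.5, 7.3, 2.0, 7.1 → max 8.5
Smallest max regret = 5.1 → III.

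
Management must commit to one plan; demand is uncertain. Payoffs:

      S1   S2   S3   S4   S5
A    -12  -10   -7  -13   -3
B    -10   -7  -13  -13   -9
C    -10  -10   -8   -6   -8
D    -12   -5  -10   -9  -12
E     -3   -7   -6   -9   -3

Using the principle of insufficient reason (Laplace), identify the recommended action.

Row averages: A=-9, B=-10.4, C=-8.4, D=-9.6, E=-5.6
Highest average = -5.6 → E.

E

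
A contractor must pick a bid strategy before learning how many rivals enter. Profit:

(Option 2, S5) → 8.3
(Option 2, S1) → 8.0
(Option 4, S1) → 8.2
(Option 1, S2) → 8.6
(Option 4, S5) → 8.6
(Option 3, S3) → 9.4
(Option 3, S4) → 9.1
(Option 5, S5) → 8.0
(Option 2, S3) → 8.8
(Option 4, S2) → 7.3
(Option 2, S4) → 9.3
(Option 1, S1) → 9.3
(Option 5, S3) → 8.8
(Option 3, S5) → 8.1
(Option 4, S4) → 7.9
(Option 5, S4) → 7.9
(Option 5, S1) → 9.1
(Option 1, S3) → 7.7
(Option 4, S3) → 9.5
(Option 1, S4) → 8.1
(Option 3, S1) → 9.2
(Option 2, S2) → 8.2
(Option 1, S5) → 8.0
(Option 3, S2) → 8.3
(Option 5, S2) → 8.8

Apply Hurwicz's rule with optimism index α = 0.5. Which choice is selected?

Option 3

Option 1: 0.5·9.3 + 0.5·7.7 = 8.5
Option 2: 0.5·9.3 + 0.5·8.0 = 8.65
Option 3: 0.5·9.4 + 0.5·8.1 = 8.75
Option 4: 0.5·9.5 + 0.5·7.3 = 8.4
Option 5: 0.5·9.1 + 0.5·7.9 = 8.5
Highest Hurwicz score = 8.75 → Option 3.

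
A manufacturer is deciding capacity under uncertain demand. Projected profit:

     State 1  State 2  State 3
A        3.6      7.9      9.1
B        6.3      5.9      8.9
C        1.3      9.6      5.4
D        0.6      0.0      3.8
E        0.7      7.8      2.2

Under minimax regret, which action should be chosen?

Column bests: State 1=6.3, State 2=9.6, State 3=9.1.
A regrets: 2.7, 1.7, 0.0 → max 2.7
B regrets: 0.0, 3.7, 0.2 → max 3.7
C regrets: 5.0, 0.0, 3.7 → max 5.0
D regrets: 5.7, 9.6, 5.3 → max 9.6
E regrets: 5.6, 1.8, 6.9 → max 6.9
Smallest max regret = 2.7 → A.

A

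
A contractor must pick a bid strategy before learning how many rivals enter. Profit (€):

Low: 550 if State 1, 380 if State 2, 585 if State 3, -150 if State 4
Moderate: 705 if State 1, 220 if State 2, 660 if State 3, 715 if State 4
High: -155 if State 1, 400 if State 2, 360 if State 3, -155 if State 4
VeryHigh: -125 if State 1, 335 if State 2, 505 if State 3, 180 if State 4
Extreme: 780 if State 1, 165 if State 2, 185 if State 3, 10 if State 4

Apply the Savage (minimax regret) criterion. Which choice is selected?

Moderate

Column bests: State 1=780, State 2=400, State 3=660, State 4=715.
Low regrets: 230, 20, 75, 865 → max 865
Moderate regrets: 75, 180, 0, 0 → max 180
High regrets: 935, 0, 300, 870 → max 935
VeryHigh regrets: 905, 65, 155, 535 → max 905
Extreme regrets: 0, 235, 475, 705 → max 705
Smallest max regret = 180 → Moderate.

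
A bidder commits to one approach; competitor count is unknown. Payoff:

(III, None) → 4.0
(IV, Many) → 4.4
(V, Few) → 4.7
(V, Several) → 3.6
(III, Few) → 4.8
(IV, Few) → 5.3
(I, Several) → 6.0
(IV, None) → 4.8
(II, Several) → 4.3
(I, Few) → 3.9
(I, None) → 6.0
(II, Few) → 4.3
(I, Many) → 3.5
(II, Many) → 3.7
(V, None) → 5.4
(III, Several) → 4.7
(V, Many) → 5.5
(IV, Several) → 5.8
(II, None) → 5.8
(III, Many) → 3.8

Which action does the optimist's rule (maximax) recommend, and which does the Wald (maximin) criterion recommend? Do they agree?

Row maxima: I=6.0, II=5.8, III=4.8, IV=5.8, V=5.5
Best best-case = 6.0 → I.
Row minima: I=3.5, II=3.7, III=3.8, IV=4.4, V=3.6
Best worst-case = 4.4 → IV.

maximax → I; maximin → IV (disagree)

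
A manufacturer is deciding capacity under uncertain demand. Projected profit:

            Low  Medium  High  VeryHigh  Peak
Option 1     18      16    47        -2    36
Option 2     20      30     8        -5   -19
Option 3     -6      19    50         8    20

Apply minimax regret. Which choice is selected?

Option 1

Column bests: Low=20, Medium=30, High=50, VeryHigh=8, Peak=36.
Option 1 regrets: 2, 14, 3, 10, 0 → max 14
Option 2 regrets: 0, 0, 42, 13, 55 → max 55
Option 3 regrets: 26, 11, 0, 0, 16 → max 26
Smallest max regret = 14 → Option 1.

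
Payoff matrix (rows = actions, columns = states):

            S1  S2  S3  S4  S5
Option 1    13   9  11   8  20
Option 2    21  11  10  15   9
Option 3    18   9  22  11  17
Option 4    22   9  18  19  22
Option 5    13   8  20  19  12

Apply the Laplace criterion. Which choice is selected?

Option 4

Row averages: Option 1=12.2, Option 2=13.2, Option 3=15.4, Option 4=18, Option 5=14.4
Highest average = 18 → Option 4.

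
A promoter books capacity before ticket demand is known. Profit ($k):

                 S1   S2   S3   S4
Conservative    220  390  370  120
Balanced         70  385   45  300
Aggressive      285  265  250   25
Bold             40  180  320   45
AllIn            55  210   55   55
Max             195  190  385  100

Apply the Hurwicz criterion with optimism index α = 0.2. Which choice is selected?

Conservative

Conservative: 0.2·390 + 0.8·120 = 174
Balanced: 0.2·385 + 0.8·45 = 113
Aggressive: 0.2·285 + 0.8·25 = 77
Bold: 0.2·320 + 0.8·40 = 96
AllIn: 0.2·210 + 0.8·55 = 86
Max: 0.2·385 + 0.8·100 = 157
Highest Hurwicz score = 174 → Conservative.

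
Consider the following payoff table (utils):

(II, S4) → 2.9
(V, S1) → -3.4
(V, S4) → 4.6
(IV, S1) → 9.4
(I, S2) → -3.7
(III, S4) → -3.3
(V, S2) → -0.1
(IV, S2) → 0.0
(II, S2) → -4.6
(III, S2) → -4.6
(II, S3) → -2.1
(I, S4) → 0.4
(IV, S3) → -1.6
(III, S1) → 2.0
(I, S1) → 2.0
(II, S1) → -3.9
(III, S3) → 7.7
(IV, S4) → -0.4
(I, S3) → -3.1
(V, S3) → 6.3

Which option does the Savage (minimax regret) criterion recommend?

Column bests: S1=9.4, S2=0.0, S3=7.7, S4=4.6.
I regrets: 7.4, 3.7, 10.8, 4.2 → max 10.8
II regrets: 13.3, 4.6, 9.8, 1.7 → max 13.3
III regrets: 7.4, 4.6, 0.0, 7.9 → max 7.9
IV regrets: 0.0, 0.0, 9.3, 5.0 → max 9.3
V regrets: 12.8, 0.1, 1.4, 0.0 → max 12.8
Smallest max regret = 7.9 → III.

III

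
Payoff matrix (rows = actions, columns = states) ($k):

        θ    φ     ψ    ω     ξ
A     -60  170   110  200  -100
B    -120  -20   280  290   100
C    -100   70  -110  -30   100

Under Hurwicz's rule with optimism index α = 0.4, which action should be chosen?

B

A: 0.4·200 + 0.6·(-100) = 20
B: 0.4·290 + 0.6·(-120) = 44
C: 0.4·100 + 0.6·(-110) = -26
Highest Hurwicz score = 44 → B.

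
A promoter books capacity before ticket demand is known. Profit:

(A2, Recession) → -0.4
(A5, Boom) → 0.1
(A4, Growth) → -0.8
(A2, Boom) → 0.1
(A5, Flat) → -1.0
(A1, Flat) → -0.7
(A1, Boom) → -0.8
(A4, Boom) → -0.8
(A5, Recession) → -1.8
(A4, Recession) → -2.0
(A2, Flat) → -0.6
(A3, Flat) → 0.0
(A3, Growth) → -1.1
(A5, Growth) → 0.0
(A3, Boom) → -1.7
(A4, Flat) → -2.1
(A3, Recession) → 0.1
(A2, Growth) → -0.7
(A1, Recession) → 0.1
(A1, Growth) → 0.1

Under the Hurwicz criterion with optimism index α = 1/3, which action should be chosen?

A2

A1: 1/3·0.1 + 2/3·(-0.8) = -0.5
A2: 1/3·0.1 + 2/3·(-0.7) = -13/30
A3: 1/3·0.1 + 2/3·(-1.7) = -1.1
A4: 1/3·(-0.8) + 2/3·(-2.1) = -5/3
A5: 1/3·0.1 + 2/3·(-1.8) = -7/6
Highest Hurwicz score = -13/30 → A2.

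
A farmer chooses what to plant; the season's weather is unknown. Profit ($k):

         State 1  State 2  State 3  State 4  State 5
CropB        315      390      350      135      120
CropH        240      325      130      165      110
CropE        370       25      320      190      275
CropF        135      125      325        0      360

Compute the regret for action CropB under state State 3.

Best payoff under State 3 is 350.
Regret = 350 − 350 = 0.

0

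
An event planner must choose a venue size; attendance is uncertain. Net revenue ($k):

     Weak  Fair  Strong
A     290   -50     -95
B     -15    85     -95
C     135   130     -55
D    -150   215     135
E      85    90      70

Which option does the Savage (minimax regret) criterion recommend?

C

Column bests: Weak=290, Fair=215, Strong=135.
A regrets: 0, 265, 230 → max 265
B regrets: 305, 130, 230 → max 305
C regrets: 155, 85, 190 → max 190
D regrets: 440, 0, 0 → max 440
E regrets: 205, 125, 65 → max 205
Smallest max regret = 190 → C.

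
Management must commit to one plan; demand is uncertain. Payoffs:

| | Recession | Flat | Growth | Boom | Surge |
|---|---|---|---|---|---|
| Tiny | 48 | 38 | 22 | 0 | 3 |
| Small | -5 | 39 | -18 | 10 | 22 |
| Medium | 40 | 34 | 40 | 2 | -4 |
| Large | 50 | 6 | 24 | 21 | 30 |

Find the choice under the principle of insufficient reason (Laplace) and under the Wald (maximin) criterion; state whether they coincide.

Row averages: Tiny=22.2, Small=9.6, Medium=22.4, Large=26.2
Highest average = 26.2 → Large.
Row minima: Tiny=0, Small=-18, Medium=-4, Large=6
Best worst-case = 6 → Large.

laplace → Large; maximin → Large (agree)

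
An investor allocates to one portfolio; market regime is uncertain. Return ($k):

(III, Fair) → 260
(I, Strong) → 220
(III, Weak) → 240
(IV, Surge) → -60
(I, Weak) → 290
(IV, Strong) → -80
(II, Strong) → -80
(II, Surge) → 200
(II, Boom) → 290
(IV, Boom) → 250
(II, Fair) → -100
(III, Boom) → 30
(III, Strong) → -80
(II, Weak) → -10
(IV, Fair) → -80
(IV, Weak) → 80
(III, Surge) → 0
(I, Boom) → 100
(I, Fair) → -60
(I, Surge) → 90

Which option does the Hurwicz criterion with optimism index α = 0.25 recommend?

I: 0.25·290 + 0.75·(-60) = 27.5
II: 0.25·290 + 0.75·(-100) = -2.5
III: 0.25·260 + 0.75·(-80) = 5
IV: 0.25·250 + 0.75·(-80) = 2.5
Highest Hurwicz score = 27.5 → I.

I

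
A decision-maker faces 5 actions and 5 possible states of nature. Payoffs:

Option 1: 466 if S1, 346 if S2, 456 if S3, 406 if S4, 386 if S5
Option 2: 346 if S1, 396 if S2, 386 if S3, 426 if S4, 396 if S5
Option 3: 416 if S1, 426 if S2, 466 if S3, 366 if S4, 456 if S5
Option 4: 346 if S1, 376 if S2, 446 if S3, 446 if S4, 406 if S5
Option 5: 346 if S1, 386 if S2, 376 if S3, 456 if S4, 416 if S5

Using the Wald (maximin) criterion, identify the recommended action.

Row minima: Option 1=346, Option 2=346, Option 3=366, Option 4=346, Option 5=346
Best worst-case = 366 → Option 3.

Option 3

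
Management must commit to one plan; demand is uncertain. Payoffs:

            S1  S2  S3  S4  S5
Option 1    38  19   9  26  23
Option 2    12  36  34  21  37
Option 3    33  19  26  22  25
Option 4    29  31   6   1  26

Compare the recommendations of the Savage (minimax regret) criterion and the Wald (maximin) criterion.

Column bests: S1=38, S2=36, S3=34, S4=26, S5=37.
Option 1 regrets: 0, 17, 25, 0, 14 → max 25
Option 2 regrets: 26, 0, 0, 5, 0 → max 26
Option 3 regrets: 5, 17, 8, 4, 12 → max 17
Option 4 regrets: 9, 5, 28, 25, 11 → max 28
Smallest max regret = 17 → Option 3.
Row minima: Option 1=9, Option 2=12, Option 3=19, Option 4=1
Best worst-case = 19 → Option 3.

minimax regret → Option 3; maximin → Option 3 (agree)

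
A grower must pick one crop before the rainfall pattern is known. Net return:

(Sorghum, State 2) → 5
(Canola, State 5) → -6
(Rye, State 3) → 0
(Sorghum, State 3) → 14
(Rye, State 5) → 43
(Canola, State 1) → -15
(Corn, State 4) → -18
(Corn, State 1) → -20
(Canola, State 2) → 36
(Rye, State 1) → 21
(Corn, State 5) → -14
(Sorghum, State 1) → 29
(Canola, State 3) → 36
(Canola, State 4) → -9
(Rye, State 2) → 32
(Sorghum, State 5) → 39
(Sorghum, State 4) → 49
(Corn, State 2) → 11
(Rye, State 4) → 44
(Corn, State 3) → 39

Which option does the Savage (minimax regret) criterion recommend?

Column bests: State 1=29, State 2=36, State 3=39, State 4=49, State 5=43.
Rye regrets: 8, 4, 39, 5, 0 → max 39
Sorghum regrets: 0, 31, 25, 0, 4 → max 31
Corn regrets: 49, 25, 0, 67, 57 → max 67
Canola regrets: 44, 0, 3, 58, 49 → max 58
Smallest max regret = 31 → Sorghum.

Sorghum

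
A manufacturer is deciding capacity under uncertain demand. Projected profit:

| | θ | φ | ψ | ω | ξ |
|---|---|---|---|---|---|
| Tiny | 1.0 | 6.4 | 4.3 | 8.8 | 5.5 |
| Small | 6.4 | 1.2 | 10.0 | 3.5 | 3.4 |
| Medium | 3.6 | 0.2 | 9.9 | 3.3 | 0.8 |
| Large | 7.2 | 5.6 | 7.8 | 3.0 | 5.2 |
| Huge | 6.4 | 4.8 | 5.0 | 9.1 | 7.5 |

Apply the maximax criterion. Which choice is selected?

Row maxima: Tiny=8.8, Small=10.0, Medium=9.9, Large=7.8, Huge=9.1
Best best-case = 10.0 → Small.

Small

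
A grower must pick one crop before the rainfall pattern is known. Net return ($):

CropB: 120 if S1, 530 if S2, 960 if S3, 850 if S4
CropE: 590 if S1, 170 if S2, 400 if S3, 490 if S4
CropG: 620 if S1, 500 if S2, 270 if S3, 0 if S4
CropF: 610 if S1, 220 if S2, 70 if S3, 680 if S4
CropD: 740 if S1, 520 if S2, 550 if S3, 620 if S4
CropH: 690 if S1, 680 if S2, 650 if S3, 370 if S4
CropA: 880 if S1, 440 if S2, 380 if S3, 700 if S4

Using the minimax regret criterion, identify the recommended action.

CropD

Column bests: S1=880, S2=680, S3=960, S4=850.
CropB regrets: 760, 150, 0, 0 → max 760
CropE regrets: 290, 510, 560, 360 → max 560
CropG regrets: 260, 180, 690, 850 → max 850
CropF regrets: 270, 460, 890, 170 → max 890
CropD regrets: 140, 160, 410, 230 → max 410
CropH regrets: 190, 0, 310, 480 → max 480
CropA regrets: 0, 240, 580, 150 → max 580
Smallest max regret = 410 → CropD.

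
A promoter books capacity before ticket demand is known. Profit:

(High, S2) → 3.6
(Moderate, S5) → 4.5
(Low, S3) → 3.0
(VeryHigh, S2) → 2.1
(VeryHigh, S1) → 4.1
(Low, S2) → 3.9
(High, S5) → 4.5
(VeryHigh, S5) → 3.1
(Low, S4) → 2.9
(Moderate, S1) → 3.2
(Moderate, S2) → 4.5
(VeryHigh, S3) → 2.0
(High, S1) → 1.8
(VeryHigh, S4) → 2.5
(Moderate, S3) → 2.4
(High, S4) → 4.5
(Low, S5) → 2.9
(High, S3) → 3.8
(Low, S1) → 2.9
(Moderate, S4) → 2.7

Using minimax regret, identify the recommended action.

Column bests: S1=4.1, S2=4.5, S3=3.8, S4=4.5, S5=4.5.
Low regrets: 1.2, 0.6, 0.8, 1.6, 1.6 → max 1.6
Moderate regrets: 0.9, 0.0, 1.4, 1.8, 0.0 → max 1.8
High regrets: 2.3, 0.9, 0.0, 0.0, 0.0 → max 2.3
VeryHigh regrets: 0.0, 2.4, 1.8, 2.0, 1.4 → max 2.4
Smallest max regret = 1.6 → Low.

Low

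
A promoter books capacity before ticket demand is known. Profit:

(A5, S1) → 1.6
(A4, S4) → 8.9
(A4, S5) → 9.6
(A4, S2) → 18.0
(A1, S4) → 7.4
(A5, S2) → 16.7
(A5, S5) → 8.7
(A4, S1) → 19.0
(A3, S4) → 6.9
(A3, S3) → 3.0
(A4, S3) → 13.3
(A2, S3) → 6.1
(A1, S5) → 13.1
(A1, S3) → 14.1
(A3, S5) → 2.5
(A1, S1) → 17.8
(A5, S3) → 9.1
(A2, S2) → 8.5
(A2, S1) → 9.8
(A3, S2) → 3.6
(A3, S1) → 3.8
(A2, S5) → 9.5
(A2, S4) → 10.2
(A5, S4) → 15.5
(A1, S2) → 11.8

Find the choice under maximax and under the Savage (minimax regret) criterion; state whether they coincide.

maximax → A4; minimax regret → A4 (agree)

Row maxima: A1=17.8, A2=10.2, A3=6.9, A4=19.0, A5=16.7
Best best-case = 19.0 → A4.
Column bests: S1=19.0, S2=18.0, S3=14.1, S4=15.5, S5=13.1.
A1 regrets: 1.2, 6.2, 0.0, 8.1, 0.0 → max 8.1
A2 regrets: 9.2, 9.5, 8.0, 5.3, 3.6 → max 9.5
A3 regrets: 15.2, 14.4, 11.1, 8.6, 10.6 → max 15.2
A4 regrets: 0.0, 0.0, 0.8, 6.6, 3.5 → max 6.6
A5 regrets: 17.4, 1.3, 5.0, 0.0, 4.4 → max 17.4
Smallest max regret = 6.6 → A4.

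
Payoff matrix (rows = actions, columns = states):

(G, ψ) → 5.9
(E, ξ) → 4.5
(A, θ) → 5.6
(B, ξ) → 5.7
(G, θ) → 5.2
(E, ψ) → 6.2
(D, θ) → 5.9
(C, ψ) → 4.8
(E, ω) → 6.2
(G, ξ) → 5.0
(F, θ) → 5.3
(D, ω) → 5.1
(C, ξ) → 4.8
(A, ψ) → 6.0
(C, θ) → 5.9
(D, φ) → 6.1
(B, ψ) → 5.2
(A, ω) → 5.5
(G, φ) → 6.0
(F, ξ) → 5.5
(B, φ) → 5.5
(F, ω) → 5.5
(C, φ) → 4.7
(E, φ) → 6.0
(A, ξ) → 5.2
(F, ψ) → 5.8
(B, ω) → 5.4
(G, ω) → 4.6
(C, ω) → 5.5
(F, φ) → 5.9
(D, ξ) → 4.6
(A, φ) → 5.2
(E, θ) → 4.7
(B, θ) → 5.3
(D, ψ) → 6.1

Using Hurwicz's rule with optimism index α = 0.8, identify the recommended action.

E

A: 0.8·6.0 + 0.2·5.2 = 5.84
B: 0.8·5.7 + 0.2·5.2 = 5.6
C: 0.8·5.9 + 0.2·4.7 = 5.66
D: 0.8·6.1 + 0.2·4.6 = 5.8
E: 0.8·6.2 + 0.2·4.5 = 5.86
F: 0.8·5.9 + 0.2·5.3 = 5.78
G: 0.8·6.0 + 0.2·4.6 = 5.72
Highest Hurwicz score = 5.86 → E.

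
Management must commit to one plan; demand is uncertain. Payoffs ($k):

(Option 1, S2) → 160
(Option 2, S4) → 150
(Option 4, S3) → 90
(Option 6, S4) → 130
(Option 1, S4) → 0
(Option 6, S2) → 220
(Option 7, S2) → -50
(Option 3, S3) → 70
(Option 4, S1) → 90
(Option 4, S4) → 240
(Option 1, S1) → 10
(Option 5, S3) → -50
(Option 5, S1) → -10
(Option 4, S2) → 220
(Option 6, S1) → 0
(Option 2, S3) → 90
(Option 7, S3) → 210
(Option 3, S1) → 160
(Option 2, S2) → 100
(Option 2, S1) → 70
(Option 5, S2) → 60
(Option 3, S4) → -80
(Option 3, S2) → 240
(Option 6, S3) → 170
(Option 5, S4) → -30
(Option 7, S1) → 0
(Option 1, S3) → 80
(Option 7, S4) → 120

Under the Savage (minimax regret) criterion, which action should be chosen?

Option 4

Column bests: S1=160, S2=240, S3=210, S4=240.
Option 1 regrets: 150, 80, 130, 240 → max 240
Option 2 regrets: 90, 140, 120, 90 → max 140
Option 3 regrets: 0, 0, 140, 320 → max 320
Option 4 regrets: 70, 20, 120, 0 → max 120
Option 5 regrets: 170, 180, 260, 270 → max 270
Option 6 regrets: 160, 20, 40, 110 → max 160
Option 7 regrets: 160, 290, 0, 120 → max 290
Smallest max regret = 120 → Option 4.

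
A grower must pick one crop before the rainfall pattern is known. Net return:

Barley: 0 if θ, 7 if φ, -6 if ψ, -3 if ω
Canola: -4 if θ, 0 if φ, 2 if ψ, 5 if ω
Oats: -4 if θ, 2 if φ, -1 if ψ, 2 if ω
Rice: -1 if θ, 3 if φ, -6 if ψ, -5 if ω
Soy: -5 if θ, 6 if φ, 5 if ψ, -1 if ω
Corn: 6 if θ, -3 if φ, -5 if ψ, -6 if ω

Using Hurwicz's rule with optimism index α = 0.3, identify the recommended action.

Barley: 0.3·7 + 0.7·(-6) = -2.1
Canola: 0.3·5 + 0.7·(-4) = -1.3
Oats: 0.3·2 + 0.7·(-4) = -2.2
Rice: 0.3·3 + 0.7·(-6) = -3.3
Soy: 0.3·6 + 0.7·(-5) = -1.7
Corn: 0.3·6 + 0.7·(-6) = -2.4
Highest Hurwicz score = -1.3 → Canola.

Canola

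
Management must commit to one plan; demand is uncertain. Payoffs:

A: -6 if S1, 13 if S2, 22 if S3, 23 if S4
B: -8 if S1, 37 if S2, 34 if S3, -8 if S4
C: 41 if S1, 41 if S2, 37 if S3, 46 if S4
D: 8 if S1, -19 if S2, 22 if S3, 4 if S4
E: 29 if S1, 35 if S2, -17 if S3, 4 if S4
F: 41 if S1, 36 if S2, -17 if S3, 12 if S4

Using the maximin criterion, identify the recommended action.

Row minima: A=-6, B=-8, C=37, D=-19, E=-17, F=-17
Best worst-case = 37 → C.

C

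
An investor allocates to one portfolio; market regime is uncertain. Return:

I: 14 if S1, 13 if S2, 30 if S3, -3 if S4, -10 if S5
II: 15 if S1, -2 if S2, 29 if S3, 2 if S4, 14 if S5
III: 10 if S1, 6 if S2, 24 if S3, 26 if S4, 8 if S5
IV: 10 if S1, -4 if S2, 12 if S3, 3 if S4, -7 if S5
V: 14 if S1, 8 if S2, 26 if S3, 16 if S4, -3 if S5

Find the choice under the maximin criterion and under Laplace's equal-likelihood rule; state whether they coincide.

maximin → III; laplace → III (agree)

Row minima: I=-10, II=-2, III=6, IV=-7, V=-3
Best worst-case = 6 → III.
Row averages: I=8.8, II=11.6, III=14.8, IV=2.8, V=12.2
Highest average = 14.8 → III.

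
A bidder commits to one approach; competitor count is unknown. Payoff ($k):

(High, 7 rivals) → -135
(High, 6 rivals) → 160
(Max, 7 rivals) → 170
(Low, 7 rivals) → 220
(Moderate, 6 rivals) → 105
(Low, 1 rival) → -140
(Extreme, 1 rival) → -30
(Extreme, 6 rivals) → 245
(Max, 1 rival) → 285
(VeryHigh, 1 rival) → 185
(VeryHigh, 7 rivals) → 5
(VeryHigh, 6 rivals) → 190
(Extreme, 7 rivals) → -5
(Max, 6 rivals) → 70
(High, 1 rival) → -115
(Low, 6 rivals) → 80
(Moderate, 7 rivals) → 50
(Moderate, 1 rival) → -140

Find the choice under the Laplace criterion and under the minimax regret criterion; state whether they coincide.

Row averages: Low=160/3, Moderate=5, High=-30, VeryHigh=380/3, Extreme=70, Max=175
Highest average = 175 → Max.
Column bests: 1 rival=285, 6 rivals=245, 7 rivals=220.
Low regrets: 425, 165, 0 → max 425
Moderate regrets: 425, 140, 170 → max 425
High regrets: 400, 85, 355 → max 400
VeryHigh regrets: 100, 55, 215 → max 215
Extreme regrets: 315, 0, 225 → max 315
Max regrets: 0, 175, 50 → max 175
Smallest max regret = 175 → Max.

laplace → Max; minimax regret → Max (agree)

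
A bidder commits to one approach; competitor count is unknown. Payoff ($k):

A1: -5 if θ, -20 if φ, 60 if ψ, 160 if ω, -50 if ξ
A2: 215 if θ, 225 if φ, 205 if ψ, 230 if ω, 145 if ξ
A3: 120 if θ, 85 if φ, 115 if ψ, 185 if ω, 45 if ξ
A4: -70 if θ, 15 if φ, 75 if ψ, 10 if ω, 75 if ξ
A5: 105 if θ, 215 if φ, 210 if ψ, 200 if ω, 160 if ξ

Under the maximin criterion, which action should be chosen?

A2

Row minima: A1=-50, A2=145, A3=45, A4=-70, A5=105
Best worst-case = 145 → A2.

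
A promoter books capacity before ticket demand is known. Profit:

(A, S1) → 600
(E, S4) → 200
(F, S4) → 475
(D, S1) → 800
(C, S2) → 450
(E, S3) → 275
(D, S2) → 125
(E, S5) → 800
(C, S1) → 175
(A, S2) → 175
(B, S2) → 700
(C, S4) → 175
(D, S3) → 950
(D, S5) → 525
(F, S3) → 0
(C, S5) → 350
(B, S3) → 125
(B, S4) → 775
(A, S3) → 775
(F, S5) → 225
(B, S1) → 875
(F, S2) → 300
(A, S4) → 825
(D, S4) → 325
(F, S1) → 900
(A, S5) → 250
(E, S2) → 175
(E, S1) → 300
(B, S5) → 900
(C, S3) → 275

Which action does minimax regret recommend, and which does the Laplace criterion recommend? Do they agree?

minimax regret → D; laplace → B (disagree)

Column bests: S1=900, S2=700, S3=950, S4=825, S5=900.
A regrets: 300, 525, 175, 0, 650 → max 650
B regrets: 25, 0, 825, 50, 0 → max 825
C regrets: 725, 250, 675, 650, 550 → max 725
D regrets: 100, 575, 0, 500, 375 → max 575
E regrets: 600, 525, 675, 625, 100 → max 675
F regrets: 0, 400, 950, 350, 675 → max 950
Smallest max regret = 575 → D.
Row averages: A=525, B=675, C=285, D=545, E=350, F=380
Highest average = 675 → B.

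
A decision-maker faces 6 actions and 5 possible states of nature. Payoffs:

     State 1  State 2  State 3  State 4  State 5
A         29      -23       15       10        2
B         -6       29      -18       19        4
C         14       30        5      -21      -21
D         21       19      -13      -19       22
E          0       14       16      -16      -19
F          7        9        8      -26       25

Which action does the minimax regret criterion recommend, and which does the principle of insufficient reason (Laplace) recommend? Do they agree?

minimax regret → B; laplace → A (disagree)

Column bests: State 1=29, State 2=30, State 3=16, State 4=19, State 5=25.
A regrets: 0, 53, 1, 9, 23 → max 53
B regrets: 35, 1, 34, 0, 21 → max 35
C regrets: 15, 0, 11, 40, 46 → max 46
D regrets: 8, 11, 29, 38, 3 → max 38
E regrets: 29, 16, 0, 35, 44 → max 44
F regrets: 22, 21, 8, 45, 0 → max 45
Smallest max regret = 35 → B.
Row averages: A=6.6, B=5.6, C=1.4, D=6, E=-1, F=4.6
Highest average = 6.6 → A.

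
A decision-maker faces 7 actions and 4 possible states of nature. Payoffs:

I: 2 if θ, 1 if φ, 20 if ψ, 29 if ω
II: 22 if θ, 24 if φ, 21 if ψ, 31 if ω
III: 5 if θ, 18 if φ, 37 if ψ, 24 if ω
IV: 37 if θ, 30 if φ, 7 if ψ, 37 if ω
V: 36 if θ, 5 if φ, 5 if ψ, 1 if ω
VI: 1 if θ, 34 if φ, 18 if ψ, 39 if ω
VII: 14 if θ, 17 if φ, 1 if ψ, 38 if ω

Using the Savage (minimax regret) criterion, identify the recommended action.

Column bests: θ=37, φ=34, ψ=37, ω=39.
I regrets: 35, 33, 17, 10 → max 35
II regrets: 15, 10, 16, 8 → max 16
III regrets: 32, 16, 0, 15 → max 32
IV regrets: 0, 4, 30, 2 → max 30
V regrets: 1, 29, 32, 38 → max 38
VI regrets: 36, 0, 19, 0 → max 36
VII regrets: 23, 17, 36, 1 → max 36
Smallest max regret = 16 → II.

II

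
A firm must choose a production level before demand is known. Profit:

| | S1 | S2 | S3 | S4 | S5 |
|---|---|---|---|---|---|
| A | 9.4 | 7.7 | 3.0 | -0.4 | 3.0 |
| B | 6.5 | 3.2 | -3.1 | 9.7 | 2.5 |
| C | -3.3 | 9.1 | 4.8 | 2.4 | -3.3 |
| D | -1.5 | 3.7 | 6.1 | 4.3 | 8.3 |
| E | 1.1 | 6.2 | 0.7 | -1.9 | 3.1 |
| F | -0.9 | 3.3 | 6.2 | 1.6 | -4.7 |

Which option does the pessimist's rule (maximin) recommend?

A

Row minima: A=-0.4, B=-3.1, C=-3.3, D=-1.5, E=-1.9, F=-4.7
Best worst-case = -0.4 → A.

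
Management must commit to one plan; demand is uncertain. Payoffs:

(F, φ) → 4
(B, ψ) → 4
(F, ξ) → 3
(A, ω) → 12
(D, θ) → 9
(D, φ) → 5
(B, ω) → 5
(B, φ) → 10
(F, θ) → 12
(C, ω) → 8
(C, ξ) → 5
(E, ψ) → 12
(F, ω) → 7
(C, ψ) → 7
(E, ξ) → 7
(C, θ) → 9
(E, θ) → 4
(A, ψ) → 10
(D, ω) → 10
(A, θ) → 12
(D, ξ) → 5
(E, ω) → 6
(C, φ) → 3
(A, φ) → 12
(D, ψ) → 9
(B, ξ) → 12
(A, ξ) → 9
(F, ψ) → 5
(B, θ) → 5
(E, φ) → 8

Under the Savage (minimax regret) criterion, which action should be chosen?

Column bests: θ=12, φ=12, ψ=12, ω=12, ξ=12.
A regrets: 0, 0, 2, 0, 3 → max 3
B regrets: 7, 2, 8, 7, 0 → max 8
C regrets: 3, 9, 5, 4, 7 → max 9
D regrets: 3, 7, 3, 2, 7 → max 7
E regrets: 8, 4, 0, 6, 5 → max 8
F regrets: 0, 8, 7, 5, 9 → max 9
Smallest max regret = 3 → A.

A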